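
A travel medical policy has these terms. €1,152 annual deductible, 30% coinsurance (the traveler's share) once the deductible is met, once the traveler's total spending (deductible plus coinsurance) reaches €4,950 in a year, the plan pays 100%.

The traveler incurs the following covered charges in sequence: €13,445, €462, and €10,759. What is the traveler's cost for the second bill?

Claim 1 (€13,445): €1,152 to deductible, leaving €12,293; 30% of €12,293 = €3,687.90. Traveler pays €4,839.90; OOP now €4,839.90.
Claim 2 (€462): deductible already satisfied, so traveler's share is 30% × €462 = €138.60. OOP would hit €4,978.50 > €4,950, so the cap limits the traveler to €4,950 − €4,839.90 = €110.10.

€110.10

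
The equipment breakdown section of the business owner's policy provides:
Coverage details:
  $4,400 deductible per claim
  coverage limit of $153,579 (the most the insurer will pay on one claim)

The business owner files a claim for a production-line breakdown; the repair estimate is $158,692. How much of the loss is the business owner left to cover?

Subtract the deductible: $158,692 − $4,400 = $154,292.
$154,292 exceeds the $153,579 limit, so the insurer pays the limit: $153,579.
Out of pocket: $158,692 − $153,579 = $5,113.

$5,113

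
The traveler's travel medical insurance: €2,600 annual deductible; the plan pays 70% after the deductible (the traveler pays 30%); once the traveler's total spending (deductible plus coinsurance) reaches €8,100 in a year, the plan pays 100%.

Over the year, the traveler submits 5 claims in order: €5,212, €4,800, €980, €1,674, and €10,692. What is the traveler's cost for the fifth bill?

Claim 1 — €5,212: deductible takes €2,600, €2,612 remains; traveler's 30% is €783.60. Cost to traveler: €3,383.60. OOP to date €3,383.60.
Claim 2 — €4,800: deductible met; 30% of €4,800 = €1,440. Traveler owes €1,440 (running OOP €4,823.60).
Claim 3 — €980: 30% coinsurance on €980 = €294. Traveler owes €294 (running OOP €5,117.60).
Claim 4 — €1,674: deductible already satisfied, so traveler's share is 30% × €1,674 = €502.20. Traveler owes €502.20 (running OOP €5,619.80).
Claim 5 — €10,692: 30% coinsurance on €10,692 = €3,207.60. OOP would hit €8,827.40 > €8,100, so the cap limits the traveler to €8,100 − €5,619.80 = €2,480.20.

€2,480.20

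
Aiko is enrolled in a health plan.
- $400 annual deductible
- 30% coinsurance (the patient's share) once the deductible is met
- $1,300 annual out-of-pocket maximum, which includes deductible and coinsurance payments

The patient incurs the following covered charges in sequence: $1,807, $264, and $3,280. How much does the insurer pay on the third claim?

$2,881.30

#1 ($1,807): $400 finishes the deductible; $1,407 goes to coinsurance; patient's 30% is $422.10. Patient pays $822.10; OOP now $822.10. Plan pays $1,807 − $822.10 = $984.90.
#2 ($264): deductible met; 30% of $264 = $79.20. Patient pays $79.20; OOP now $901.30. Insurer: $264 − $79.20 = $184.80.
#3 ($3,280): deductible already satisfied, so patient's share is 30% × $3,280 = $984. That would push OOP to $1,885.30, over the $1,300 cap, so patient pays $1,300 − $901.30 = $398.70. Insurer: $3,280 − $398.70 = $2,881.30.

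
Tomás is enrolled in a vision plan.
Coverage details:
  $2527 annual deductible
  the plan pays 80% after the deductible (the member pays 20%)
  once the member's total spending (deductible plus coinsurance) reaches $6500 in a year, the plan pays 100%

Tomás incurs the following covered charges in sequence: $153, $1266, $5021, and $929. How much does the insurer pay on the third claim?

#1 ($153): all of it applies to the deductible. Cost to member: $153. OOP to date $153. Plan pays $153 − $153 = $0.
#2 ($1266): entire amount goes to the deductible. Member pays $1266; OOP now $1419. Insurer: $1266 − $1266 = $0.
#3 ($5021): $1108 finishes the deductible; $3913 goes to coinsurance; coinsurance $3913 × 20% = $782.60. Member owes $1890.60 (running OOP $3309.60). Plan pays $5021 − $1890.60 = $3130.40.

$3130.40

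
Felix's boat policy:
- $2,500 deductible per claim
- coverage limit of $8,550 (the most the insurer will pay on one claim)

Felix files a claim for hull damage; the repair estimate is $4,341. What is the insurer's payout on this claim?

$1,841

Less the $2,500 deductible: $4,341 − $2,500 = $1,841.
$1,841 is within the $8,550 limit, so the insurer pays $1,841.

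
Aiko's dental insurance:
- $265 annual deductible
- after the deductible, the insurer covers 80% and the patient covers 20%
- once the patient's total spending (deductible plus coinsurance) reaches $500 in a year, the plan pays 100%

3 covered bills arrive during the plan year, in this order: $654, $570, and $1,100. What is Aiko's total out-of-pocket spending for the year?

Claim 1 ($654): $265 finishes the deductible; $389 goes to coinsurance; patient's 20% is $77.80. Patient owes $342.80 (running OOP $342.80).
Claim 2 ($570): deductible already satisfied, so patient's share is 20% × $570 = $114. Cost to patient: $114. OOP to date $456.80.
Claim 3 ($1,100): deductible met; 20% of $1,100 = $220. That would push OOP to $676.80, over the $500 cap, so patient pays $500 − $456.80 = $43.20.
Summing the patient's payments: $342.80 + $114 + $43.20 = $500.

$500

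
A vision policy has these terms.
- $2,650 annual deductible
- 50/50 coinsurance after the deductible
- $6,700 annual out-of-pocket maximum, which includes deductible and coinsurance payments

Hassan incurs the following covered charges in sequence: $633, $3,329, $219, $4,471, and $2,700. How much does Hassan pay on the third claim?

Claim 1 ($633): all of it applies to the deductible. Member owes $633 (running OOP $633).
Claim 2 ($3,329): $2,017 to deductible, leaving $1,312; coinsurance $1,312 × 50% = $656. Member owes $2,673 (running OOP $3,306).
Claim 3 ($219): 50% coinsurance on $219 = $109.50. Cost to member: $109.50. OOP to date $3,415.50.

$109.50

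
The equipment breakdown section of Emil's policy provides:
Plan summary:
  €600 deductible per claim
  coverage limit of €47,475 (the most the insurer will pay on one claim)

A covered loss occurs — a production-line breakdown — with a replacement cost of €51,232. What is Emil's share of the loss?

After the deductible, €51,232 − €600 = €50,632 remains.
Since €50,632 > €47,475, the payout is capped at €47,475.
Business owner's share is the uncovered remainder: €51,232 − €47,475 = €3,757.

€3,757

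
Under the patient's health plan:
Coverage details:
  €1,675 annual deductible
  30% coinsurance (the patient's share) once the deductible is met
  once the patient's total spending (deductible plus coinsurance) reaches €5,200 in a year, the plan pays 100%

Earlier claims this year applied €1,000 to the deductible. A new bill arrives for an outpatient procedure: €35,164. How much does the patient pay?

Deductible still to meet: €1,675 − €1,000 = €675.
The remaining €34,489 (= €35,164 − €675) moves to coinsurance.
30% of €34,489 = €10,346.70 falls to the patient.
Patient responsibility before any cap: €675 + €10,346.70 = €11,021.70.
Adding €11,021.70 to the €1,000 already spent would give €12,021.70, which exceeds the €5,200 cap; the patient pays just €5,200 − €1,000 = €4,200.

€4,200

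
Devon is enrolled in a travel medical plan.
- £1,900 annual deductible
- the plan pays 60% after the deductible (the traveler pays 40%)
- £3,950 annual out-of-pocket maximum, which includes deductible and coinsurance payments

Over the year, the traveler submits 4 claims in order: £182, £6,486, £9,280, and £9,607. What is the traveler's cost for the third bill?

£142.80

Bill 1, £182: fully absorbed by the deductible. Cost to traveler: £182. OOP to date £182.
Bill 2, £6,486: £1,718 finishes the deductible; £4,768 goes to coinsurance; 40% of £4,768 = £1,907.20. Cost to traveler: £3,625.20. OOP to date £3,807.20.
Bill 3, £9,280: deductible already satisfied, so traveler's share is 40% × £9,280 = £3,712. Adding that to £3,807.20 gives £7,519.20, past the £3,950 cap; traveler pays only £3,950 − £3,807.20 = £142.80.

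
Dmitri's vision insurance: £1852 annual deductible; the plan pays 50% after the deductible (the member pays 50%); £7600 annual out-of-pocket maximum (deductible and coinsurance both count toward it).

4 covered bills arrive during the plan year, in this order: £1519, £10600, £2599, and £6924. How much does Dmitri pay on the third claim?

£614.50

Bill 1, £1519: all of it applies to the deductible. Member pays £1519; OOP now £1519.
Bill 2, £10600: £333 to deductible, leaving £10267; member's 50% is £5133.50. Member pays £5466.50; OOP now £6985.50.
Bill 3, £2599: deductible already satisfied, so member's share is 50% × £2599 = £1299.50. That would push OOP to £8285, over the £7600 cap, so member pays £7600 − £6985.50 = £614.50.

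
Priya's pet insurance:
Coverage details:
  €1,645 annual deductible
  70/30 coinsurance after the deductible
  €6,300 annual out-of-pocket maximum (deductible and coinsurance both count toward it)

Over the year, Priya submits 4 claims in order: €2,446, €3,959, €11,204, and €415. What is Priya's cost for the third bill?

€3,227

Claim 1 — €2,446: €1,645 finishes the deductible; €801 goes to coinsurance; 30% of €801 = €240.30. Owner owes €1,885.30 (running OOP €1,885.30).
Claim 2 — €3,959: deductible already satisfied, so owner's share is 30% × €3,959 = €1,187.70. Owner owes €1,187.70 (running OOP €3,073).
Claim 3 — €11,204: deductible met; 30% of €11,204 = €3,361.20. That would push OOP to €6,434.20, over the €6,300 cap, so owner pays €6,300 − €3,073 = €3,227.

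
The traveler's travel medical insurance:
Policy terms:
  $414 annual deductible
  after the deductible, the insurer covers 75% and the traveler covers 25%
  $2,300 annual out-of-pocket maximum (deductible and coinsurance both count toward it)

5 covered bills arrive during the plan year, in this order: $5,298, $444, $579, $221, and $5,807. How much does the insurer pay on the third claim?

#1 ($5,298): $414 to deductible, leaving $4,884; 25% of $4,884 = $1,221. Cost to traveler: $1,635. OOP to date $1,635. Insurer: $5,298 − $1,635 = $3,663.
#2 ($444): deductible met; 25% of $444 = $111. Cost to traveler: $111. OOP to date $1,746. Insurer: $444 − $111 = $333.
#3 ($579): 25% coinsurance on $579 = $144.75. Traveler owes $144.75 (running OOP $1,890.75). Insurer: $579 − $144.75 = $434.25.

$434.25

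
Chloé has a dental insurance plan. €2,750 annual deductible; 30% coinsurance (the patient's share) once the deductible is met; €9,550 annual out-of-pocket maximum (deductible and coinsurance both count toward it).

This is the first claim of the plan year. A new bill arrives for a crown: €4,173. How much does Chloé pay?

Deductible not yet touched, so the first €2,750 of the bill goes to the deductible.
The remaining €1,423 (= €4,173 − €2,750) moves to coinsurance.
Patient's 30% share of €1,423 is €426.90.
That puts the patient's cost at €2,750 + €426.90 = €3,176.90 before any cap.
Total out-of-pocket so far would be €0 + €3,176.90 = €3,176.90, below the €9,550 cap — no reduction.

€3,176.90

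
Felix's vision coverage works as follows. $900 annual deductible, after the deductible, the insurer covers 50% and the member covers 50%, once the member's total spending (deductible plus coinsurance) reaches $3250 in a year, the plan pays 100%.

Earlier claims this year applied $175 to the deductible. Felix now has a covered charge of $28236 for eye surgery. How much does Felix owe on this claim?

$3075

Deductible still to meet: $900 − $175 = $725.
The remaining $27511 (= $28236 − $725) moves to coinsurance.
Coinsurance: $27511 × 50% = $13755.50.
So the member owes $725 + $13755.50 = $14480.50 before any cap.
Adding $14480.50 to the $175 already spent would give $14655.50, which exceeds the $3250 cap; the member pays just $3250 − $175 = $3075.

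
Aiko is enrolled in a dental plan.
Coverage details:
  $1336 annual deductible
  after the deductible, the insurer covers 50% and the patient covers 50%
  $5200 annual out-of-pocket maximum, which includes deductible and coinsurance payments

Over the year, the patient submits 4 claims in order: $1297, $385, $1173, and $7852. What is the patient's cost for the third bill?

$586.50

Bill 1, $1297: all of it applies to the deductible. Patient pays $1297; OOP now $1297.
Bill 2, $385: $39 to deductible, leaving $346; 50% of $346 = $173. Patient owes $212 (running OOP $1509).
Bill 3, $1173: deductible already satisfied, so patient's share is 50% × $1173 = $586.50. Patient pays $586.50; OOP now $2095.50.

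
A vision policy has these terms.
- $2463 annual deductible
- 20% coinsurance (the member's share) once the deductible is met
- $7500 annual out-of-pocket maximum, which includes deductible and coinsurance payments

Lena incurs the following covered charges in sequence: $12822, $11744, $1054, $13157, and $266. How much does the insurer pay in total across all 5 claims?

Claim 1 ($12822): $2463 to deductible, leaving $10359; 20% of $10359 = $2071.80. Member pays $4534.80; OOP now $4534.80. Plan pays $12822 − $4534.80 = $8287.20.
Claim 2 ($11744): deductible already satisfied, so member's share is 20% × $11744 = $2348.80. Cost to member: $2348.80. OOP to date $6883.60. Insurer: $11744 − $2348.80 = $9395.20.
Claim 3 ($1054): deductible already satisfied, so member's share is 20% × $1054 = $210.80. Member pays $210.80; OOP now $7094.40. Insurer: $1054 − $210.80 = $843.20.
Claim 4 ($13157): deductible already satisfied, so member's share is 20% × $13157 = $2631.40. That would push OOP to $9725.80, over the $7500 cap, so member pays $7500 − $7094.40 = $405.60. Plan pays $13157 − $405.60 = $12751.40.
Claim 5 ($266): deductible met; 20% of $266 = $53.20. Adding that to $7500 gives $7553.20, past the $7500 cap; member pays only $7500 − $7500 = $0. Insurer: $266 − $0 = $266.
Insurer total: $8287.20 + $9395.20 + $843.20 + $12751.40 + $266 = $31543.

$31543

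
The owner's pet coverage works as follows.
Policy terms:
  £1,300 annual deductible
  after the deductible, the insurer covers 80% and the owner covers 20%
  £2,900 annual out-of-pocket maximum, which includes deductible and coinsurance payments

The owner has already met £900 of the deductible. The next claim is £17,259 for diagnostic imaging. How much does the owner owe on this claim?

£900 of the £1,300 deductible is already met, leaving £400.
That leaves £17,259 − £400 = £16,859 for coinsurance.
Coinsurance: £16,859 × 20% = £3,371.80.
Owner responsibility before any cap: £400 + £3,371.80 = £3,771.80.
That would bring total out-of-pocket to £4,671.80, past the £2,900 cap. The owner is capped at £2,900 − £900 = £2,000 on this claim.

£2,000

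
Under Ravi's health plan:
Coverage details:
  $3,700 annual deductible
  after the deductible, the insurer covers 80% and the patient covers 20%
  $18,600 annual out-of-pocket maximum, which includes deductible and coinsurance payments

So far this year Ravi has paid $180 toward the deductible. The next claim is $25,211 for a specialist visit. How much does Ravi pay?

Remaining deductible: $3,700 − $180 = $3,520.
The remaining $21,691 (= $25,211 − $3,520) moves to coinsurance.
20% of $21,691 = $4,338.20 falls to the patient.
Patient responsibility before any cap: $3,520 + $4,338.20 = $7,858.20.
Cumulative spending $180 + $7,858.20 = $8,038.20 stays under the $18,600 maximum.

$7,858.20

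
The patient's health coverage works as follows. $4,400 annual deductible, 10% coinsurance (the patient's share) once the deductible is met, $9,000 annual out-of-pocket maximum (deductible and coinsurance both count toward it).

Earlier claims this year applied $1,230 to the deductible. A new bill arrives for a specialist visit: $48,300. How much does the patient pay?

$7,683

$1,230 of the $4,400 deductible is already met, leaving $3,170.
That leaves $48,300 − $3,170 = $45,130 for coinsurance.
10% of $45,130 = $4,513 falls to the patient.
That puts the patient's cost at $3,170 + $4,513 = $7,683 before any cap.
Total out-of-pocket so far would be $1,230 + $7,683 = $8,913, below the $9,000 cap — no reduction.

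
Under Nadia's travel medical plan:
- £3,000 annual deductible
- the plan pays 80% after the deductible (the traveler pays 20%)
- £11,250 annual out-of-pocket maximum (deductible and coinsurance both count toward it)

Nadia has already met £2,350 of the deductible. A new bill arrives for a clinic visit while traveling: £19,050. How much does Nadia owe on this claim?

£4,330

£2,350 of the £3,000 deductible is already met, leaving £650.
After the £650 deductible portion, £19,050 − £650 = £18,400 is subject to coinsurance.
Traveler's 20% share of £18,400 is £3,680.
Traveler responsibility before any cap: £650 + £3,680 = £4,330.
Cumulative spending £2,350 + £4,330 = £6,680 stays under the £11,250 maximum.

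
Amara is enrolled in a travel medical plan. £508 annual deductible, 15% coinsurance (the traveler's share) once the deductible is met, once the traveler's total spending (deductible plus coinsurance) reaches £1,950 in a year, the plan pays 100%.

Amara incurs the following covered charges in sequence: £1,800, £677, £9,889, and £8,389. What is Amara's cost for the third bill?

£1,146.65

Bill 1, £1,800: £508 finishes the deductible; £1,292 goes to coinsurance; 15% of £1,292 = £193.80. Cost to traveler: £701.80. OOP to date £701.80.
Bill 2, £677: deductible met; 15% of £677 = £101.55. Cost to traveler: £101.55. OOP to date £803.35.
Bill 3, £9,889: deductible already satisfied, so traveler's share is 15% × £9,889 = £1,483.35. OOP would hit £2,286.70 > £1,950, so the cap limits the traveler to £1,950 − £803.35 = £1,146.65.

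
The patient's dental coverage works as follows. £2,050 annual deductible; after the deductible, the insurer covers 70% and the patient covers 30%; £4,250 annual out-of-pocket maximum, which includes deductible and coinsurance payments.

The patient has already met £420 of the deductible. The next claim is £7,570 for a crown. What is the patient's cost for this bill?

£420 of the £2,050 deductible is already met, leaving £1,630.
After the £1,630 deductible portion, £7,570 − £1,630 = £5,940 is subject to coinsurance.
Patient's 30% share of £5,940 is £1,782.
Patient responsibility before any cap: £1,630 + £1,782 = £3,412.
Total out-of-pocket so far would be £420 + £3,412 = £3,832, below the £4,250 cap — no reduction.

£3,412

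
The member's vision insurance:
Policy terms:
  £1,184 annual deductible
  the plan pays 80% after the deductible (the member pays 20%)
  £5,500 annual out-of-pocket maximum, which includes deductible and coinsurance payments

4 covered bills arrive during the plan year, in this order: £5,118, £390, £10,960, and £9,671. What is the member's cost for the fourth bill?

£1,259.20

Claim 1 — £5,118: £1,184 to deductible, leaving £3,934; 20% of £3,934 = £786.80. Member pays £1,970.80; OOP now £1,970.80.
Claim 2 — £390: 20% coinsurance on £390 = £78. Member pays £78; OOP now £2,048.80.
Claim 3 — £10,960: deductible already satisfied, so member's share is 20% × £10,960 = £2,192. Cost to member: £2,192. OOP to date £4,240.80.
Claim 4 — £9,671: deductible met; 20% of £9,671 = £1,934.20. OOP would hit £6,175 > £5,500, so the cap limits the member to £5,500 − £4,240.80 = £1,259.20.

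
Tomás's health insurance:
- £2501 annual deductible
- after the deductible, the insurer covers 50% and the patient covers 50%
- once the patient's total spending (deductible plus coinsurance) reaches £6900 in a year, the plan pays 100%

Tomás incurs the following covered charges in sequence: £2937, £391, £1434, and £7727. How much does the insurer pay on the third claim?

Claim 1 (£2937): £2501 to deductible, leaving £436; 50% of £436 = £218. Cost to patient: £2719. OOP to date £2719. Plan pays £2937 − £2719 = £218.
Claim 2 (£391): 50% coinsurance on £391 = £195.50. Patient owes £195.50 (running OOP £2914.50). Insurer: £391 − £195.50 = £195.50.
Claim 3 (£1434): deductible met; 50% of £1434 = £717. Patient owes £717 (running OOP £3631.50). Insurer: £1434 − £717 = £717.

£717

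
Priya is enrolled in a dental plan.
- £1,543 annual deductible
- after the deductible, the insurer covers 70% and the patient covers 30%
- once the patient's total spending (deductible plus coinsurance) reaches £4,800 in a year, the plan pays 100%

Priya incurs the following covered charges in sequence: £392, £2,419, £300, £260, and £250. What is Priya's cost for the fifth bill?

Claim 1 (£392): entire amount goes to the deductible. Patient pays £392; OOP now £392.
Claim 2 (£2,419): £1,151 finishes the deductible; £1,268 goes to coinsurance; 30% of £1,268 = £380.40. Cost to patient: £1,531.40. OOP to date £1,923.40.
Claim 3 (£300): deductible already satisfied, so patient's share is 30% × £300 = £90. Patient pays £90; OOP now £2,013.40.
Claim 4 (£260): deductible met; 30% of £260 = £78. Patient pays £78; OOP now £2,091.40.
Claim 5 (£250): deductible met; 30% of £250 = £75. Patient owes £75 (running OOP £2,166.40).

£75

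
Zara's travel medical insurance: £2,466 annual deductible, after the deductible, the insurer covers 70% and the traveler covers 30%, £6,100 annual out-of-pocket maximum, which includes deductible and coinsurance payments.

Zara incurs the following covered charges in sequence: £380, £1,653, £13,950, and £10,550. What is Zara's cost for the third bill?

£4,067

Claim 1 (£380): entire amount goes to the deductible. Cost to traveler: £380. OOP to date £380.
Claim 2 (£1,653): fully absorbed by the deductible. Traveler pays £1,653; OOP now £2,033.
Claim 3 (£13,950): £433 finishes the deductible; £13,517 goes to coinsurance; traveler's 30% is £4,055.10. Deductible plus coinsurance: £433 + £4,055.10 = £4,488.10. Adding that to £2,033 gives £6,521.10, past the £6,100 cap; traveler pays only £6,100 − £2,033 = £4,067.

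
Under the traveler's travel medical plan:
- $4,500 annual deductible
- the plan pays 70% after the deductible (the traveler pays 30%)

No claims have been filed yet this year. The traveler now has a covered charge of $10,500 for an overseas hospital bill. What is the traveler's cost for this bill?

Nothing has been paid toward the $4,500 deductible, so the first $4,500 of this charge is applied there.
That leaves $10,500 − $4,500 = $6,000 for coinsurance.
Coinsurance: $6,000 × 30% = $1,800.
That puts the traveler's cost at $4,500 + $1,800 = $6,300.

$6,300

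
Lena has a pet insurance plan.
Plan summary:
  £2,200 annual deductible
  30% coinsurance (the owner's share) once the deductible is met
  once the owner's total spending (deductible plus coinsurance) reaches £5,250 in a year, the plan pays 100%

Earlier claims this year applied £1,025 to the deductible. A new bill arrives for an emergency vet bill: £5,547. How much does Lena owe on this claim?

Deductible still to meet: £2,200 − £1,025 = £1,175.
That leaves £5,547 − £1,175 = £4,372 for coinsurance.
Owner's 30% share of £4,372 is £1,311.60.
Owner responsibility before any cap: £1,175 + £1,311.60 = £2,486.60.
Year-to-date out-of-pocket becomes £1,025 + £2,486.60 = £3,511.60, still under the £5,250 maximum, so no cap applies.

£2,486.60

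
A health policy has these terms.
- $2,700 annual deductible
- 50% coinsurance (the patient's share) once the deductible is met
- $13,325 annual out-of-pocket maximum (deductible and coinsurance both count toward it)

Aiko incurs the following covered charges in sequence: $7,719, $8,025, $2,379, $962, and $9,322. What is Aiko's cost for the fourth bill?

$481

#1 ($7,719): deductible takes $2,700, $5,019 remains; 50% of $5,019 = $2,509.50. Patient owes $5,209.50 (running OOP $5,209.50).
#2 ($8,025): deductible already satisfied, so patient's share is 50% × $8,025 = $4,012.50. Patient owes $4,012.50 (running OOP $9,222).
#3 ($2,379): 50% coinsurance on $2,379 = $1,189.50. Patient pays $1,189.50; OOP now $10,411.50.
#4 ($962): 50% coinsurance on $962 = $481. Patient pays $481; OOP now $10,892.50.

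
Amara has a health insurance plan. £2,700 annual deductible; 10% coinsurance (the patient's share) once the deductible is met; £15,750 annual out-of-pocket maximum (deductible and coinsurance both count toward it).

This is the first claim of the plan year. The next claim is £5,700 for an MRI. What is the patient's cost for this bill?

Nothing has been paid toward the £2,700 deductible, so the first £2,700 of this charge is applied there.
After the £2,700 deductible portion, £5,700 − £2,700 = £3,000 is subject to coinsurance.
Coinsurance: £3,000 × 10% = £300.
So the patient owes £2,700 + £300 = £3,000 before any cap.
Year-to-date out-of-pocket becomes £0 + £3,000 = £3,000, still under the £15,750 maximum, so no cap applies.

£3,000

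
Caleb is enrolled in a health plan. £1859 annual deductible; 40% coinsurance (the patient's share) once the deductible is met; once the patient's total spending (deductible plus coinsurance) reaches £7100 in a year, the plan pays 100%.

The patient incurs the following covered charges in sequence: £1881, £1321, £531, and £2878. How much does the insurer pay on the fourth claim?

£1726.80

Claim 1 (£1881): £1859 finishes the deductible; £22 goes to coinsurance; 40% of £22 = £8.80. Cost to patient: £1867.80. OOP to date £1867.80. Insurer: £1881 − £1867.80 = £13.20.
Claim 2 (£1321): deductible met; 40% of £1321 = £528.40. Patient pays £528.40; OOP now £2396.20. Insurer: £1321 − £528.40 = £792.60.
Claim 3 (£531): deductible met; 40% of £531 = £212.40. Patient owes £212.40 (running OOP £2608.60). Plan pays £531 − £212.40 = £318.60.
Claim 4 (£2878): 40% coinsurance on £2878 = £1151.20. Patient owes £1151.20 (running OOP £3759.80). Insurer: £2878 − £1151.20 = £1726.80.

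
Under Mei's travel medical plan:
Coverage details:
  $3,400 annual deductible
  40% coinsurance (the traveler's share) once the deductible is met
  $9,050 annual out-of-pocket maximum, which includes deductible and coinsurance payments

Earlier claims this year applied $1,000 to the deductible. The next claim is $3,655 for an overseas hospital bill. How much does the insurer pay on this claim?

$753

$1,000 of the $3,400 deductible is already met, leaving $2,400.
The remaining $1,255 (= $3,655 − $2,400) moves to coinsurance.
Traveler's 40% share of $1,255 is $502.
Traveler responsibility before any cap: $2,400 + $502 = $2,902.
Total out-of-pocket so far would be $1,000 + $2,902 = $3,902, below the $9,050 cap — no reduction.
Insurer pays the balance: $3,655 − $2,902 = $753.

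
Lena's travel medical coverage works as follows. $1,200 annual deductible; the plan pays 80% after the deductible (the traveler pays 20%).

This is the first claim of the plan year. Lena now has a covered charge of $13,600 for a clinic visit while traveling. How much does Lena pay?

$3,680

Nothing has been paid toward the $1,200 deductible, so the first $1,200 of this charge is applied there.
That leaves $13,600 − $1,200 = $12,400 for coinsurance.
20% of $12,400 = $2,480 falls to the traveler.
That puts the traveler's cost at $1,200 + $2,480 = $3,680.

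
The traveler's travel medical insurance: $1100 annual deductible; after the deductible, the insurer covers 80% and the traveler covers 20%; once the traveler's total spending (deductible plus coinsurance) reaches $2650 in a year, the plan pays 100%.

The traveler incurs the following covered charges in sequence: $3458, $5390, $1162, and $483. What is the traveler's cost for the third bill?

Claim 1 — $3458: $1100 to deductible, leaving $2358; traveler's 20% is $471.60. Traveler pays $1571.60; OOP now $1571.60.
Claim 2 — $5390: deductible already satisfied, so traveler's share is 20% × $5390 = $1078. Cost to traveler: $1078. OOP to date $2649.60.
Claim 3 — $1162: 20% coinsurance on $1162 = $232.40. That would push OOP to $2882, over the $2650 cap, so traveler pays $2650 − $2649.60 = $0.40.

$0.40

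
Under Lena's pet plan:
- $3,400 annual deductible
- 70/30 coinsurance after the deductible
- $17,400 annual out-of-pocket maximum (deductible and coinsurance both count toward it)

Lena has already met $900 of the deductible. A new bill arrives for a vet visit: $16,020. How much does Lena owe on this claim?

$6,556

Remaining deductible: $3,400 − $900 = $2,500.
That leaves $16,020 − $2,500 = $13,520 for coinsurance.
Coinsurance: $13,520 × 30% = $4,056.
So the owner owes $2,500 + $4,056 = $6,556 before any cap.
Year-to-date out-of-pocket becomes $900 + $6,556 = $7,456, still under the $17,400 maximum, so no cap applies.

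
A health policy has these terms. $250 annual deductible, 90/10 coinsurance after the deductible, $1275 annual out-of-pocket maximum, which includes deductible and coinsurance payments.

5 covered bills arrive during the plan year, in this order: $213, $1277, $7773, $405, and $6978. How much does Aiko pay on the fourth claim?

$40.50

#1 ($213): all of it applies to the deductible. Patient owes $213 (running OOP $213).
#2 ($1277): deductible takes $37, $1240 remains; 10% of $1240 = $124. Patient owes $161 (running OOP $374).
#3 ($7773): deductible met; 10% of $7773 = $777.30. Cost to patient: $777.30. OOP to date $1151.30.
#4 ($405): deductible met; 10% of $405 = $40.50. Patient pays $40.50; OOP now $1191.80.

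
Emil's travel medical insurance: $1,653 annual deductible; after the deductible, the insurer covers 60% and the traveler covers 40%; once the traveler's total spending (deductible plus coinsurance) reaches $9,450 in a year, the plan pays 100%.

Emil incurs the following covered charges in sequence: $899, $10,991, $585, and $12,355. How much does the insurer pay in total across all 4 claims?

$15,380

#1 ($899): entire amount goes to the deductible. Traveler owes $899 (running OOP $899). Plan pays $899 − $899 = $0.
#2 ($10,991): $754 finishes the deductible; $10,237 goes to coinsurance; 40% of $10,237 = $4,094.80. Traveler owes $4,848.80 (running OOP $5,747.80). Insurer: $10,991 − $4,848.80 = $6,142.20.
#3 ($585): deductible already satisfied, so traveler's share is 40% × $585 = $234. Traveler pays $234; OOP now $5,981.80. Insurer: $585 − $234 = $351.
#4 ($12,355): deductible met; 40% of $12,355 = $4,942. OOP would hit $10,923.80 > $9,450, so the cap limits the traveler to $9,450 − $5,981.80 = $3,468.20. Insurer: $12,355 − $3,468.20 = $8,886.80.
Insurer total: $0 + $6,142.20 + $351 + $8,886.80 = $15,380.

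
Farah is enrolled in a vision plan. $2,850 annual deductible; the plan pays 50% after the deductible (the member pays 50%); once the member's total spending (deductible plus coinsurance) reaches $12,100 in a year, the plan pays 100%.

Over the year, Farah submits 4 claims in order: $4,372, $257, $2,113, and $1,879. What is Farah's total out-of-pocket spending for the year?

Claim 1 — $4,372: $2,850 to deductible, leaving $1,522; member's 50% is $761. Cost to member: $3,611. OOP to date $3,611.
Claim 2 — $257: 50% coinsurance on $257 = $128.50. Cost to member: $128.50. OOP to date $3,739.50.
Claim 3 — $2,113: deductible met; 50% of $2,113 = $1,056.50. Member owes $1,056.50 (running OOP $4,796).
Claim 4 — $1,879: 50% coinsurance on $1,879 = $939.50. Member pays $939.50; OOP now $5,735.50.
Summing the member's payments: $3,611 + $128.50 + $1,056.50 + $939.50 = $5,735.50.

$5,735.50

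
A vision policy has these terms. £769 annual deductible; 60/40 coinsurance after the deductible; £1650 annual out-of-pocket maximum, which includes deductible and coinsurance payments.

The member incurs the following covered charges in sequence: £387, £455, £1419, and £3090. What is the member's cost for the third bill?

Claim 1 (£387): all of it applies to the deductible. Member owes £387 (running OOP £387).
Claim 2 (£455): deductible takes £382, £73 remains; coinsurance £73 × 40% = £29.20. Member pays £411.20; OOP now £798.20.
Claim 3 (£1419): deductible met; 40% of £1419 = £567.60. Cost to member: £567.60. OOP to date £1365.80.

£567.60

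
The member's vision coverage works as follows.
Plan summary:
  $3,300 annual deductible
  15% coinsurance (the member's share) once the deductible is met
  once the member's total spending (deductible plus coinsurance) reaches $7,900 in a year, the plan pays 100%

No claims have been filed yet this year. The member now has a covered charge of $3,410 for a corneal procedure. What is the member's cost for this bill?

Nothing has been paid toward the $3,300 deductible, so the first $3,300 of this charge is applied there.
After the $3,300 deductible portion, $3,410 − $3,300 = $110 is subject to coinsurance.
Member's 15% share of $110 is $16.50.
So the member owes $3,300 + $16.50 = $3,316.50 before any cap.
Total out-of-pocket so far would be $0 + $3,316.50 = $3,316.50, below the $7,900 cap — no reduction.

$3,316.50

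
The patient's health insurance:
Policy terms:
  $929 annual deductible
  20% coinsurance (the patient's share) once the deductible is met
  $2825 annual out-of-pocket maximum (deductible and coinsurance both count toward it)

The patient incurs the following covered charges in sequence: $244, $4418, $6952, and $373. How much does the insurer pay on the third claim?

#1 ($244): entire amount goes to the deductible. Cost to patient: $244. OOP to date $244. Plan pays $244 − $244 = $0.
#2 ($4418): deductible takes $685, $3733 remains; coinsurance $3733 × 20% = $746.60. Patient owes $1431.60 (running OOP $1675.60). Plan pays $4418 − $1431.60 = $2986.40.
#3 ($6952): deductible met; 20% of $6952 = $1390.40. That would push OOP to $3066, over the $2825 cap, so patient pays $2825 − $1675.60 = $1149.40. Insurer: $6952 − $1149.40 = $5802.60.

$5802.60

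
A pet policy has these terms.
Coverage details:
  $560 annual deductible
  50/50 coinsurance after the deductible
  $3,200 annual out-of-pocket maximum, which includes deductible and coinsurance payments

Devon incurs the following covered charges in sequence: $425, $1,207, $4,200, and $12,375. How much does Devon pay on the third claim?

$2,100

Claim 1 — $425: fully absorbed by the deductible. Owner owes $425 (running OOP $425).
Claim 2 — $1,207: deductible takes $135, $1,072 remains; 50% of $1,072 = $536. Cost to owner: $671. OOP to date $1,096.
Claim 3 — $4,200: deductible already satisfied, so owner's share is 50% × $4,200 = $2,100. Owner owes $2,100 (running OOP $3,196).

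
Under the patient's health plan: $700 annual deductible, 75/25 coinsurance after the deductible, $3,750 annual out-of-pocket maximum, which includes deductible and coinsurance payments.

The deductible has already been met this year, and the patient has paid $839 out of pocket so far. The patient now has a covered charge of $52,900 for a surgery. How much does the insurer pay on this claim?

With the deductible met, the entire $52,900 is subject to coinsurance.
25% of $52,900 = $13,225 falls to the patient.
Adding $13,225 to the $839 already spent would give $14,064, which exceeds the $3,750 cap; the patient pays just $3,750 − $839 = $2,911.
Insurer pays the balance: $52,900 − $2,911 = $49,989.

$49,989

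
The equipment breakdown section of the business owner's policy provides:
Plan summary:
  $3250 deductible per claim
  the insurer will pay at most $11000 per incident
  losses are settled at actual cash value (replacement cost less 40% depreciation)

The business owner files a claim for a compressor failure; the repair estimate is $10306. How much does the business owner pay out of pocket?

$7372.40

Actual cash value after 40% depreciation: $10306 × 60% = $6183.60.
Subtract the deductible: $6183.60 − $3250 = $2933.60.
$2933.60 ≤ $11000, so the limit doesn't bind; insurer pays $2933.60.
Out of pocket: $10306 − $2933.60 = $7372.40.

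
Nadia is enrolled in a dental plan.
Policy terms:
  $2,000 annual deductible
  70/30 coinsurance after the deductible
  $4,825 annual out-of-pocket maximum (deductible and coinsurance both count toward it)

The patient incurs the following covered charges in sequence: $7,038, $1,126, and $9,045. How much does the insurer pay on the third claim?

$8,069.20

Claim 1 — $7,038: deductible takes $2,000, $5,038 remains; coinsurance $5,038 × 30% = $1,511.40. Patient pays $3,511.40; OOP now $3,511.40. Plan pays $7,038 − $3,511.40 = $3,526.60.
Claim 2 — $1,126: deductible met; 30% of $1,126 = $337.80. Cost to patient: $337.80. OOP to date $3,849.20. Insurer: $1,126 − $337.80 = $788.20.
Claim 3 — $9,045: 30% coinsurance on $9,045 = $2,713.50. Adding that to $3,849.20 gives $6,562.70, past the $4,825 cap; patient pays only $4,825 − $3,849.20 = $975.80. Plan pays $9,045 − $975.80 = $8,069.20.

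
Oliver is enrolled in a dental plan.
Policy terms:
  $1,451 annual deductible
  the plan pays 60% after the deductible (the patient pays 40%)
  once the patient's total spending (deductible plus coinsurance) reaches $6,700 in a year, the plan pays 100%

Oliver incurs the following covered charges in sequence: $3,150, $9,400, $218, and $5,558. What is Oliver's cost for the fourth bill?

Claim 1 — $3,150: $1,451 finishes the deductible; $1,699 goes to coinsurance; 40% of $1,699 = $679.60. Patient owes $2,130.60 (running OOP $2,130.60).
Claim 2 — $9,400: deductible already satisfied, so patient's share is 40% × $9,400 = $3,760. Patient owes $3,760 (running OOP $5,890.60).
Claim 3 — $218: deductible already satisfied, so patient's share is 40% × $218 = $87.20. Patient pays $87.20; OOP now $5,977.80.
Claim 4 — $5,558: deductible already satisfied, so patient's share is 40% × $5,558 = $2,223.20. Adding that to $5,977.80 gives $8,201, past the $6,700 cap; patient pays only $6,700 − $5,977.80 = $722.20.

$722.20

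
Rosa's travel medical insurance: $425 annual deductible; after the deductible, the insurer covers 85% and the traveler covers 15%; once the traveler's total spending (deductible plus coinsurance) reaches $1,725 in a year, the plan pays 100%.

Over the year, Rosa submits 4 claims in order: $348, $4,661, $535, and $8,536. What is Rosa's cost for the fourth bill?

Claim 1 — $348: fully absorbed by the deductible. Traveler owes $348 (running OOP $348).
Claim 2 — $4,661: $77 to deductible, leaving $4,584; 15% of $4,584 = $687.60. Traveler pays $764.60; OOP now $1,112.60.
Claim 3 — $535: 15% coinsurance on $535 = $80.25. Traveler owes $80.25 (running OOP $1,192.85).
Claim 4 — $8,536: deductible already satisfied, so traveler's share is 15% × $8,536 = $1,280.40. That would push OOP to $2,473.25, over the $1,725 cap, so traveler pays $1,725 − $1,192.85 = $532.15.

$532.15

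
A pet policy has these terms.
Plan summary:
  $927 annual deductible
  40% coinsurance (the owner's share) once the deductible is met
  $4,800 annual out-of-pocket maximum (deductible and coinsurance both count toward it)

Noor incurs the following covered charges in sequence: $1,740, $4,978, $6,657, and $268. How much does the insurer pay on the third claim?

$5,100.40

#1 ($1,740): $927 finishes the deductible; $813 goes to coinsurance; owner's 40% is $325.20. Cost to owner: $1,252.20. OOP to date $1,252.20. Insurer: $1,740 − $1,252.20 = $487.80.
#2 ($4,978): 40% coinsurance on $4,978 = $1,991.20. Owner pays $1,991.20; OOP now $3,243.40. Insurer: $4,978 − $1,991.20 = $2,986.80.
#3 ($6,657): deductible met; 40% of $6,657 = $2,662.80. That would push OOP to $5,906.20, over the $4,800 cap, so owner pays $4,800 − $3,243.40 = $1,556.60. Plan pays $6,657 − $1,556.60 = $5,100.40.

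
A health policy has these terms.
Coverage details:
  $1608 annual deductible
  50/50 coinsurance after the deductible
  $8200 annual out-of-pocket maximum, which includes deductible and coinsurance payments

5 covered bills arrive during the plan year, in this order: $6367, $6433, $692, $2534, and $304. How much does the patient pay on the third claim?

$346

Bill 1, $6367: $1608 finishes the deductible; $4759 goes to coinsurance; patient's 50% is $2379.50. Cost to patient: $3987.50. OOP to date $3987.50.
Bill 2, $6433: deductible met; 50% of $6433 = $3216.50. Cost to patient: $3216.50. OOP to date $7204.
Bill 3, $692: 50% coinsurance on $692 = $346. Cost to patient: $346. OOP to date $7550.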